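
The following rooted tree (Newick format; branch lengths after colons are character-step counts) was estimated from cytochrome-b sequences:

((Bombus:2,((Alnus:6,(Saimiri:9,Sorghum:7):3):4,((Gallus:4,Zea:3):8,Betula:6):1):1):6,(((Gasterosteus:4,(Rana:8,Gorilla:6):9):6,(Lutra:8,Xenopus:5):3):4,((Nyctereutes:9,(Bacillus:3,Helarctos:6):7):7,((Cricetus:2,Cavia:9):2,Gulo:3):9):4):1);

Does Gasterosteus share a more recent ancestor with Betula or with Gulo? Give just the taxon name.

The MRCA of Gasterosteus and Gulo subtends (((Gasterosteus,(Rana,Gorilla)),(Lutra,Xenopus)),((Nyctereutes,(Bacillus,Helarctos)),((Cricetus,Cavia),Gulo))) (11 taxa).
The MRCA of Gasterosteus and Betula is the root, subtending the entire tree (18 taxa).
The first is nested inside the second, so Gasterosteus shares a more recent common ancestor with Gulo.

Gulo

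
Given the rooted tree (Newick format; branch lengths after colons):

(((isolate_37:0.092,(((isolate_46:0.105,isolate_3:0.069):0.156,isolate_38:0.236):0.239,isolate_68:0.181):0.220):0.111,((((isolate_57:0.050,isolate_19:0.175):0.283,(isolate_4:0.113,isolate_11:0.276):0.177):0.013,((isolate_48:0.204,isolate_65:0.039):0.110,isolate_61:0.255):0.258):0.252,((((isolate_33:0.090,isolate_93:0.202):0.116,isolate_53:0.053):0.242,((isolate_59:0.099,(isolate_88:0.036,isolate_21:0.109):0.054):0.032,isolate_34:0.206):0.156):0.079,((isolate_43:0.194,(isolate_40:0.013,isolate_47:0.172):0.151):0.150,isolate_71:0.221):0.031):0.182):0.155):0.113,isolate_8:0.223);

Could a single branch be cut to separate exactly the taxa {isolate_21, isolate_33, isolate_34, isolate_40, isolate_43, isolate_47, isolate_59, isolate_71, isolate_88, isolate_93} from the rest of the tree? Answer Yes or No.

The MRCA of the listed taxa subtends ((((isolate_33,isolate_93),isolate_53),((isolate_59,(isolate_88,isolate_21)),isolate_34)),((isolate_43,(isolate_40,isolate_47)),isolate_71)).
That clade also contains isolate_53, which is not in the proposed group, so the group is not monophyletic.

No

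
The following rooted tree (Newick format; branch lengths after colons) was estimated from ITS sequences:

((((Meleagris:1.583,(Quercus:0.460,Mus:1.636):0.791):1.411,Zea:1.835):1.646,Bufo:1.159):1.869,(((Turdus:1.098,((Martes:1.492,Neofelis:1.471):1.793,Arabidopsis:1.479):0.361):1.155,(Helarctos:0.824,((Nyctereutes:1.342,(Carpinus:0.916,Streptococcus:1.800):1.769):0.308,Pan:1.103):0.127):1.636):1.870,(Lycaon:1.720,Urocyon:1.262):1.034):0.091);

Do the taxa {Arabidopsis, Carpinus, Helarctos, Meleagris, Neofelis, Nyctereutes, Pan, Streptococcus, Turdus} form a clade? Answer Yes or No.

The MRCA of the listed taxa is the root, so the smallest clade containing them is the whole tree.
That clade also contains Bufo, Lycaon, Martes, Mus, Quercus, Urocyon, Zea, which are not in the proposed group, so the group is not monophyletic.

No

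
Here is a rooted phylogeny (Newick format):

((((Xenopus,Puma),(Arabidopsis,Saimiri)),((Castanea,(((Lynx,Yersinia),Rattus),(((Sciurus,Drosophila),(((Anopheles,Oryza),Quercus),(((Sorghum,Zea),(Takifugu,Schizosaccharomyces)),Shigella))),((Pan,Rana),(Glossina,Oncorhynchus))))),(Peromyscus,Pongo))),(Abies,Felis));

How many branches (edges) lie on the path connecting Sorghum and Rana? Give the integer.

9

The MRCA of Sorghum and Rana is the node subtending (((Sciurus,Drosophila),(((Anopheles,Oryza),Quercus),(((Sorghum,Zea),(Takifugu,Schizosaccharomyces)),Shigella))),((Pan,Rana),(Glossina,Oncorhynchus))).
From Sorghum up to that node: 6 branches. From Rana up to the same node: 3 branches. Total: 6 + 3 = 9.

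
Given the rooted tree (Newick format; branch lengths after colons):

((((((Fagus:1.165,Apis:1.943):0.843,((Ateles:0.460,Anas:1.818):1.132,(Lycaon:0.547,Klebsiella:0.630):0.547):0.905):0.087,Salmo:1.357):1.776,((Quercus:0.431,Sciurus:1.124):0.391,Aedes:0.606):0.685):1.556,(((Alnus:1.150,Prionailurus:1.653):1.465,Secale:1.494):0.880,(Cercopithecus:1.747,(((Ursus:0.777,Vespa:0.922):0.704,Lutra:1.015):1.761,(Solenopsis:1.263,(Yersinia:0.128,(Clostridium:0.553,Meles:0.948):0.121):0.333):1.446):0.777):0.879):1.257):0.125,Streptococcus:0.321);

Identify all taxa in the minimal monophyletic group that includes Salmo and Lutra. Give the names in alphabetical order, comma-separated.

Aedes, Alnus, Anas, Apis, Ateles, Cercopithecus, Clostridium, Fagus, Klebsiella, Lutra, Lycaon, Meles, Prionailurus, Quercus, Salmo, Sciurus, Secale, Solenopsis, Ursus, Vespa, Yersinia

Tracing Salmo: it sits inside (((Fagus,Apis),((Ateles,Anas),(Lycaon,Klebsiella))),Salmo).
Tracing Lutra: it sits inside ((Ursus,Vespa),Lutra).
The smallest clade enclosing both is (((((Fagus,Apis),((Ateles,Anas),(Lycaon,Klebsiella))),Salmo),((Quercus,Sciurus),Aedes)),(((Alnus,Prionailurus),Secale),(Cercopithecus,(((Ursus,Vespa),Lutra),(Solenopsis,(Yersinia,(Clostridium,Meles))))))); the answer is its 21 terminal taxa in alphabetical order.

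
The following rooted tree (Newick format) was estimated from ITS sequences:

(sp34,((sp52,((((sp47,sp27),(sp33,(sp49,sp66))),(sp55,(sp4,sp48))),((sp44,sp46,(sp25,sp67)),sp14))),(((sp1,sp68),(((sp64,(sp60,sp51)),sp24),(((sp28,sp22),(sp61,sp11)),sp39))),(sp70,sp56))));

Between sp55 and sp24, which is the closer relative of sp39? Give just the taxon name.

The MRCA of sp39 and sp24 subtends (((sp64,(sp60,sp51)),sp24),(((sp28,sp22),(sp61,sp11)),sp39)) (9 taxa).
The MRCA of sp39 and sp55 subtends ((sp52,((((sp47,sp27),(sp33,(sp49,sp66))),(sp55,(sp4,sp48))),((sp44,sp46,(sp25,sp67)),sp14))),(((sp1,sp68),(((sp64,(sp60,sp51)),sp24),(((sp28,sp22),(sp61,sp11)),sp39))),(sp70,sp56))) (27 taxa).
The first is nested inside the second, so sp39 shares a more recent common ancestor with sp24.

sp24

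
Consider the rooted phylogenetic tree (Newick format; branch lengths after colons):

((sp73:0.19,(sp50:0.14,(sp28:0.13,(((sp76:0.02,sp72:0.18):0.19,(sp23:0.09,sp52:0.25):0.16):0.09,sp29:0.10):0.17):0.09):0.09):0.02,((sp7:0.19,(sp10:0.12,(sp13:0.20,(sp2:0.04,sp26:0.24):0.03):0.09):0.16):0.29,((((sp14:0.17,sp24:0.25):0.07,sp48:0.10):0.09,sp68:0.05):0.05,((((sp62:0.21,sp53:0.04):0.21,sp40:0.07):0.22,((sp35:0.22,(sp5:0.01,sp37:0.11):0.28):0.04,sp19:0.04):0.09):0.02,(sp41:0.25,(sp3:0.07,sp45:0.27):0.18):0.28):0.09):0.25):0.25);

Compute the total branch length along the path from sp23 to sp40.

1.61

The path runs sp23 → … → MRCA → … → sp40; the MRCA is the root of the tree.
Branch lengths along that path: 0.09 + 0.16 + 0.09 + 0.17 + 0.09 + 0.09 + 0.02 + 0.25 + 0.25 + 0.09 + 0.02 + 0.22 + 0.07 = 1.61.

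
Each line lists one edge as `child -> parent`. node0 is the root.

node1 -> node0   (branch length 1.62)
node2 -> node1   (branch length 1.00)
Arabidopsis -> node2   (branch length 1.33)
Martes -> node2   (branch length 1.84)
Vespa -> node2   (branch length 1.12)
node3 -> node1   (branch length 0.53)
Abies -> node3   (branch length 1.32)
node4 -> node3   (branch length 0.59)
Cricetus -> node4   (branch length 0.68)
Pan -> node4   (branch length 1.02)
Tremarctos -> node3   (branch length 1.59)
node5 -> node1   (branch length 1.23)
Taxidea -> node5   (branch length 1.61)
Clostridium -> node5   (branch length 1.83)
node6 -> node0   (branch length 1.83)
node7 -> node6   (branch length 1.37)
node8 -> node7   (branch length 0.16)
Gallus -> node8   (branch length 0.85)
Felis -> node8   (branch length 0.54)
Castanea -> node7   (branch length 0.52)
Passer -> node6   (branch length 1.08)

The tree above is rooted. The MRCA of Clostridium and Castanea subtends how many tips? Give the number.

13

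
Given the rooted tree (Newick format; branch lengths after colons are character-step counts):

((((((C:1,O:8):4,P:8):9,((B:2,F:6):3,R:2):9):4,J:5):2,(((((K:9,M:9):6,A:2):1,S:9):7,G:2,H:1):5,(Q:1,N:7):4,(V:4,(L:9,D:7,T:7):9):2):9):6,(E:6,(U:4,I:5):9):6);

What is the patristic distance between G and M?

The path runs G → … → MRCA → … → M; the MRCA is the node subtending ((((K,M),A),S),G,H).
Branch lengths along that path: 2 + 7 + 1 + 6 + 9 = 25.

25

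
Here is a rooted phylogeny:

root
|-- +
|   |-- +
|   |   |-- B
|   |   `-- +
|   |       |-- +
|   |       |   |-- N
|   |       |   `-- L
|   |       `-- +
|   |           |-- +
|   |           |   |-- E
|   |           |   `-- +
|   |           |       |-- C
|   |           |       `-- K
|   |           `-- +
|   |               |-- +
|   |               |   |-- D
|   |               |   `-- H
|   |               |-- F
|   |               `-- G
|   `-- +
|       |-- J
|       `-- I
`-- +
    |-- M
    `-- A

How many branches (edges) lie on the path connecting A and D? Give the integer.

9

The MRCA of A and D is the root of the tree.
From A up to that node: 2 branches. From D up to the same node: 7 branches. Total: 2 + 7 = 9.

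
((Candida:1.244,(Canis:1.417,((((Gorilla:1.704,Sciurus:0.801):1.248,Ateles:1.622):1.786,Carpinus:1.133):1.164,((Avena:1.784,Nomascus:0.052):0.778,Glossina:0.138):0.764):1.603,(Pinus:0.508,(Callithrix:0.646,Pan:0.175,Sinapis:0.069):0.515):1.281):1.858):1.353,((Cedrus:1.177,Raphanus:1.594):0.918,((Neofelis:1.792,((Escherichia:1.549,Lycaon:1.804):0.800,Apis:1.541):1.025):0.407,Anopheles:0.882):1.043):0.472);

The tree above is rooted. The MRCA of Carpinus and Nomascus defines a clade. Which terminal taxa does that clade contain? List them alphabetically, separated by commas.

Tracing Carpinus: it sits inside (((Gorilla,Sciurus),Ateles),Carpinus).
Tracing Nomascus: it sits inside (Avena,Nomascus).
The smallest clade enclosing both is ((((Gorilla,Sciurus),Ateles),Carpinus),((Avena,Nomascus),Glossina)); the answer is its 7 terminal taxa in alphabetical order.

Ateles, Avena, Carpinus, Glossina, Gorilla, Nomascus, Sciurus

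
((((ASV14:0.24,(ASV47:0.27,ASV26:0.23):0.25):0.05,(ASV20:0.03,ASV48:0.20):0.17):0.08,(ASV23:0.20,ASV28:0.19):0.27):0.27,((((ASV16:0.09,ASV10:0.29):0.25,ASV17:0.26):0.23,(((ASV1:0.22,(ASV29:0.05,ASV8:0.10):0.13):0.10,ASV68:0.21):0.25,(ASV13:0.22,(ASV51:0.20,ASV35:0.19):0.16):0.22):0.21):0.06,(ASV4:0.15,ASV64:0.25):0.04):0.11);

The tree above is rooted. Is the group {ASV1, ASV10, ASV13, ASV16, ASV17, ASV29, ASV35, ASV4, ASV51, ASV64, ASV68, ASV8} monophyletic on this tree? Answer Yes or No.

Yes

The most recent common ancestor of these taxa subtends ((((ASV16,ASV10),ASV17),(((ASV1,(ASV29,ASV8)),ASV68),(ASV13,(ASV51,ASV35)))),(ASV4,ASV64)).
That clade has exactly 12 tips — every listed taxon and nothing else — so the group is monophyletic.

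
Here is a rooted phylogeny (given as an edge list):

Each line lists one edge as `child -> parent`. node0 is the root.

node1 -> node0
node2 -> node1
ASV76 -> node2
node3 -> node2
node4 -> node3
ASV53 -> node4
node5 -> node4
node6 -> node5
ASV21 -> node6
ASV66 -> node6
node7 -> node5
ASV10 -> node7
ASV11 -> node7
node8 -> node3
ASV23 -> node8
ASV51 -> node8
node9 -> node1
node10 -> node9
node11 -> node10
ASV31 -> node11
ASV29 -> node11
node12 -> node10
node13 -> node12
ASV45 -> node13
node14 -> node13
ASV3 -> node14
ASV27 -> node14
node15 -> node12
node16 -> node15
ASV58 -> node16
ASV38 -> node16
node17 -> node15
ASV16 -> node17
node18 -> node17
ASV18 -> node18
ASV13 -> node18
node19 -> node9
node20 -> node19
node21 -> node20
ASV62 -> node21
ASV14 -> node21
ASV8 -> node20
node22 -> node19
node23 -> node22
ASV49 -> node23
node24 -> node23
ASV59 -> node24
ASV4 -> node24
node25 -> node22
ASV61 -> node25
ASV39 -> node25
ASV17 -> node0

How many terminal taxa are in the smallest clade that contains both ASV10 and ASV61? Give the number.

The MRCA of ASV10 and ASV61 is the node subtending ((ASV76,((ASV53,((ASV21,ASV66),(ASV10,ASV11))),(ASV23,ASV51))),(((ASV31,ASV29),((ASV45,(ASV3,ASV27)),((ASV58,ASV38),(ASV16,(ASV18,ASV13))))),(((ASV62,ASV14),ASV8),((ASV49,(ASV59,ASV4)),(ASV61,ASV39))))).
That clade contains 26 terminal taxa: ASV10, ASV11, ASV13, ASV14, ASV16, ASV18, ASV21, ASV23, ASV27, ASV29, ASV3, ASV31, ASV38, ASV39, ASV4, ASV45, ASV49, ASV51, ASV53, ASV58, ASV59, ASV61, ASV62, ASV66, ASV76, ASV8.

26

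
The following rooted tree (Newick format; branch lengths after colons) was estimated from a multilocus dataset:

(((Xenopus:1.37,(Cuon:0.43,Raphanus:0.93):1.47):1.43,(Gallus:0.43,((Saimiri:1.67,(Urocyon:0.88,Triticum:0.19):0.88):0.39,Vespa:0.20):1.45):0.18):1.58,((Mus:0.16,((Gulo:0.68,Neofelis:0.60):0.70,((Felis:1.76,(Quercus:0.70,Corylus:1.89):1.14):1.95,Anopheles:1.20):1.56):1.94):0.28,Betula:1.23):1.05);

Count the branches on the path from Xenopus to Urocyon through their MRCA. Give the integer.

7

The MRCA of Xenopus and Urocyon is the node subtending ((Xenopus,(Cuon,Raphanus)),(Gallus,((Saimiri,(Urocyon,Triticum)),Vespa))).
From Xenopus up to that node: 2 branches. From Urocyon up to the same node: 5 branches. Total: 2 + 5 = 7.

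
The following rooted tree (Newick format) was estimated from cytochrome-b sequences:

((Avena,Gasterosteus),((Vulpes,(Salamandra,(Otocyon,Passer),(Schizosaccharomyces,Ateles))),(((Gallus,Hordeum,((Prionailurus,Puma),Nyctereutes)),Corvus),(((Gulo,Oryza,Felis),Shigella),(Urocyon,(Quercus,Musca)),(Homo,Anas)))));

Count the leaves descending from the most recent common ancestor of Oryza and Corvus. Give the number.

15

The MRCA of Oryza and Corvus is the node subtending (((Gallus,Hordeum,((Prionailurus,Puma),Nyctereutes)),Corvus),(((Gulo,Oryza,Felis),Shigella),(Urocyon,(Quercus,Musca)),(Homo,Anas))).
That clade contains 15 terminal taxa: Anas, Corvus, Felis, Gallus, Gulo, Homo, Hordeum, Musca, Nyctereutes, Oryza, Prionailurus, Puma, Quercus, Shigella, Urocyon.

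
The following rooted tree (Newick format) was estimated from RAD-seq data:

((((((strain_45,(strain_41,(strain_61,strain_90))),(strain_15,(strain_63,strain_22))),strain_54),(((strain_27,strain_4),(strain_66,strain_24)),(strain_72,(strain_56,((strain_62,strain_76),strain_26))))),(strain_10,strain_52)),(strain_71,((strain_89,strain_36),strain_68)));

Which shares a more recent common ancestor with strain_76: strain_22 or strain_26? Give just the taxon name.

strain_26

The MRCA of strain_76 and strain_26 subtends ((strain_62,strain_76),strain_26) (3 taxa).
The MRCA of strain_76 and strain_22 subtends ((((strain_45,(strain_41,(strain_61,strain_90))),(strain_15,(strain_63,strain_22))),strain_54),(((strain_27,strain_4),(strain_66,strain_24)),(strain_72,(strain_56,((strain_62,strain_76),strain_26))))) (17 taxa).
The first is nested inside the second, so strain_76 shares a more recent common ancestor with strain_26.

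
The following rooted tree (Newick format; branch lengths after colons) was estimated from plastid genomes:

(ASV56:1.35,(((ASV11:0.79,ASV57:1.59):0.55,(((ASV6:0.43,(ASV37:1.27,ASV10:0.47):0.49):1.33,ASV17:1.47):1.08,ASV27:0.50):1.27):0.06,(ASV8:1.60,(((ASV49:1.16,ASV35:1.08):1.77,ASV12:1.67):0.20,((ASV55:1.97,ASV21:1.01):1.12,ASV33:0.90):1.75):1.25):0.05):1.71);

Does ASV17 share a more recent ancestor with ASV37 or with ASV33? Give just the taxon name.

ASV37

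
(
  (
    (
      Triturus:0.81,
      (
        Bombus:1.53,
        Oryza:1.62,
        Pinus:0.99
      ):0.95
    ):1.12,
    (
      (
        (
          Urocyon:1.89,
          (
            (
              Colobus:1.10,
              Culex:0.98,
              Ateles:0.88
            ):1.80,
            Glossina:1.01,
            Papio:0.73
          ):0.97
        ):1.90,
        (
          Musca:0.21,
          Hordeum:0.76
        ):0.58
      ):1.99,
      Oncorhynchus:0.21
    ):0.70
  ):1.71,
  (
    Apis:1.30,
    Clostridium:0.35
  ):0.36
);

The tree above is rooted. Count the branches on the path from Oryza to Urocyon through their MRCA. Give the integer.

The MRCA of Oryza and Urocyon is the node subtending ((Triturus,(Bombus,Oryza,Pinus)),(((Urocyon,((Colobus,Culex,Ateles),Glossina,Papio)),(Musca,Hordeum)),Oncorhynchus)).
From Oryza up to that node: 3 branches. From Urocyon up to the same node: 4 branches. Total: 3 + 4 = 7.

7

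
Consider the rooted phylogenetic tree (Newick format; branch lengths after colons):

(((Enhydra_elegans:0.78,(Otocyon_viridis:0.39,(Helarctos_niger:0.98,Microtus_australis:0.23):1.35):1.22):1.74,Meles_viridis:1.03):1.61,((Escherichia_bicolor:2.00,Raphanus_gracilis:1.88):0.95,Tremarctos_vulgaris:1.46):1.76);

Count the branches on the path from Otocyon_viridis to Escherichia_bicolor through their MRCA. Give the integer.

The MRCA of Otocyon_viridis and Escherichia_bicolor is the root of the tree.
From Otocyon_viridis up to that node: 4 branches. From Escherichia_bicolor up to the same node: 3 branches. Total: 4 + 3 = 7.

7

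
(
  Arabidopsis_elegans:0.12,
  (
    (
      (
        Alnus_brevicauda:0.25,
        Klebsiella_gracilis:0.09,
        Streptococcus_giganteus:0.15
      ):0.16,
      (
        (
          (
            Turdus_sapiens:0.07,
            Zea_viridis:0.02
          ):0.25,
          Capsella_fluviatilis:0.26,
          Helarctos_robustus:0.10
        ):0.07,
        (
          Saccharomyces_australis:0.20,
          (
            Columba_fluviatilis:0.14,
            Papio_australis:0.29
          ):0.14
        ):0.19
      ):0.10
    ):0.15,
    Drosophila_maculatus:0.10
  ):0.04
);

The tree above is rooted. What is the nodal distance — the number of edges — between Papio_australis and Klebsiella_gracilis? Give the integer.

The MRCA of Papio_australis and Klebsiella_gracilis is the node subtending ((Alnus_brevicauda,Klebsiella_gracilis,Streptococcus_giganteus),(((Turdus_sapiens,Zea_viridis),Capsella_fluviatilis,Helarctos_robustus),(Saccharomyces_australis,(Columba_fluviatilis,Papio_australis)))).
From Papio_australis up to that node: 4 branches. From Klebsiella_gracilis up to the same node: 2 branches. Total: 4 + 2 = 6.

6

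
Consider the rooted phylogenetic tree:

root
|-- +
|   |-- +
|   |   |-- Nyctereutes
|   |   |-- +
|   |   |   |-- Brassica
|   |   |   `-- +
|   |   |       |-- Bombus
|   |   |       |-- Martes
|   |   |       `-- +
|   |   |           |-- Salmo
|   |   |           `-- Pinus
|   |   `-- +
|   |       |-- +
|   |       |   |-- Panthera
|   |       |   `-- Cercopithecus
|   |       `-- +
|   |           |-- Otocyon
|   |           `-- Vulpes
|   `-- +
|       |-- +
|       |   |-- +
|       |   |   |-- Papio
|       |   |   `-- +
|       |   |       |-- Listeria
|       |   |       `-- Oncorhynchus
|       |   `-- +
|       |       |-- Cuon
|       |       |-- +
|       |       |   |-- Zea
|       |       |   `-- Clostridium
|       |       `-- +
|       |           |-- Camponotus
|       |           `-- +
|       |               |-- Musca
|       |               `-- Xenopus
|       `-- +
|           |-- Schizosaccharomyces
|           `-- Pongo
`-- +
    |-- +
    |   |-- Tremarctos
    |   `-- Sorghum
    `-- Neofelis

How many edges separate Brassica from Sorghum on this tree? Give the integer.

7

The MRCA of Brassica and Sorghum is the root of the tree.
From Brassica up to that node: 4 branches. From Sorghum up to the same node: 3 branches. Total: 4 + 3 = 7.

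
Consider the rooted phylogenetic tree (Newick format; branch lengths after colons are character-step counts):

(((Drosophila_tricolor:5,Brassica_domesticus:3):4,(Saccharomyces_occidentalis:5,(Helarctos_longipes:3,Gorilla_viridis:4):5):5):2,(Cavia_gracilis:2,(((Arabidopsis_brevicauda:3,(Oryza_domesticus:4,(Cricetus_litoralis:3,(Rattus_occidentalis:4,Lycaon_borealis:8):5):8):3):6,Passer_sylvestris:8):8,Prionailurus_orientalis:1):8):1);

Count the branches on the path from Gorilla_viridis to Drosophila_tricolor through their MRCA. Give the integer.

The MRCA of Gorilla_viridis and Drosophila_tricolor is the node subtending ((Drosophila_tricolor,Brassica_domesticus),(Saccharomyces_occidentalis,(Helarctos_longipes,Gorilla_viridis))).
From Gorilla_viridis up to that node: 3 branches. From Drosophila_tricolor up to the same node: 2 branches. Total: 3 + 2 = 5.

5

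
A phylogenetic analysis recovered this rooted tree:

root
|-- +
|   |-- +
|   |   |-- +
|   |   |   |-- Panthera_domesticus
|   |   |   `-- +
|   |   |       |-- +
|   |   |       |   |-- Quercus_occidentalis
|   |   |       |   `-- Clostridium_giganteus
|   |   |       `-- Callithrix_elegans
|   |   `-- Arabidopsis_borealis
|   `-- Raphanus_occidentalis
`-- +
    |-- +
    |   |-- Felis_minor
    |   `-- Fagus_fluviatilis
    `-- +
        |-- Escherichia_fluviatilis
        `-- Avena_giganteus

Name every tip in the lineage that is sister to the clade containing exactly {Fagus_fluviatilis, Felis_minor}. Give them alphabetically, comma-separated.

The clade containing exactly {Fagus_fluviatilis, Felis_minor} attaches to the tree at the node subtending ((Felis_minor,Fagus_fluviatilis),(Escherichia_fluviatilis,Avena_giganteus)).
The other lineage descending from that same node — the sister group — is (Escherichia_fluviatilis,Avena_giganteus); its 2 tips in alphabetical order are the answer.

Avena_giganteus, Escherichia_fluviatilis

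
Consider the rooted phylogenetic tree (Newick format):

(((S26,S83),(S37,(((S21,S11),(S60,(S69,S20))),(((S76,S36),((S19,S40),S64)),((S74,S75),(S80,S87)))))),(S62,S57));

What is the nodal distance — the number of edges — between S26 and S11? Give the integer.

7

The MRCA of S26 and S11 is the node subtending ((S26,S83),(S37,(((S21,S11),(S60,(S69,S20))),(((S76,S36),((S19,S40),S64)),((S74,S75),(S80,S87)))))).
From S26 up to that node: 2 branches. From S11 up to the same node: 5 branches. Total: 2 + 5 = 7.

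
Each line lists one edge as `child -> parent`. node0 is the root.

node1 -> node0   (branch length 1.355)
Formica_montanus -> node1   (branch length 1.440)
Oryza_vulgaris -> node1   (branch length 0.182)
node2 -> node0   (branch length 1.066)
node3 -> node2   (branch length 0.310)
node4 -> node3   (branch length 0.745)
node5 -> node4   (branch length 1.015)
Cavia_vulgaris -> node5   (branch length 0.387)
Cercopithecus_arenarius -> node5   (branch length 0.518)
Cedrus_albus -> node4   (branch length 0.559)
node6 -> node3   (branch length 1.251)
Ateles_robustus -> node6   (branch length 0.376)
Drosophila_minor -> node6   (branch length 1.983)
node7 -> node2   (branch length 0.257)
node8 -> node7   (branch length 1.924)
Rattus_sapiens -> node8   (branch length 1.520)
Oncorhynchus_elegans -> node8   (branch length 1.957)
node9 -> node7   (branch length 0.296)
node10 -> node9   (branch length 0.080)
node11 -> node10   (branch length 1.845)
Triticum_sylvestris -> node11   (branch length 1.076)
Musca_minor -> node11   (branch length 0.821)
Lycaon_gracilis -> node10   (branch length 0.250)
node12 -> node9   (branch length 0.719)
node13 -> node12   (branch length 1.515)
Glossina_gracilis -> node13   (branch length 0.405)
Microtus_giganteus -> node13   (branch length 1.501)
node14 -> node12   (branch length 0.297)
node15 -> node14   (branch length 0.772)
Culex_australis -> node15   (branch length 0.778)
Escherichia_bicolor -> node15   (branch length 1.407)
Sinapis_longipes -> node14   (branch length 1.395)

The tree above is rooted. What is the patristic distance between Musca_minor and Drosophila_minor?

The path runs Musca_minor → … → MRCA → … → Drosophila_minor; the MRCA is the node subtending ((((Cavia_vulgaris,Cercopithecus_arenarius),Cedrus_albus),(Ateles_robustus,Drosophila_minor)),((Rattus_sapiens,Oncorhynchus_elegans),(((Triticum_sylvestris,Musca_minor),Lycaon_gracilis),((Glossina_gracilis,Microtus_giganteus),((Culex_australis,Escherichia_bicolor),Sinapis_longipes))))).
Branch lengths along that path: 0.821 + 1.845 + 0.080 + 0.296 + 0.257 + 0.310 + 1.251 + 1.983 = 6.843.

6.843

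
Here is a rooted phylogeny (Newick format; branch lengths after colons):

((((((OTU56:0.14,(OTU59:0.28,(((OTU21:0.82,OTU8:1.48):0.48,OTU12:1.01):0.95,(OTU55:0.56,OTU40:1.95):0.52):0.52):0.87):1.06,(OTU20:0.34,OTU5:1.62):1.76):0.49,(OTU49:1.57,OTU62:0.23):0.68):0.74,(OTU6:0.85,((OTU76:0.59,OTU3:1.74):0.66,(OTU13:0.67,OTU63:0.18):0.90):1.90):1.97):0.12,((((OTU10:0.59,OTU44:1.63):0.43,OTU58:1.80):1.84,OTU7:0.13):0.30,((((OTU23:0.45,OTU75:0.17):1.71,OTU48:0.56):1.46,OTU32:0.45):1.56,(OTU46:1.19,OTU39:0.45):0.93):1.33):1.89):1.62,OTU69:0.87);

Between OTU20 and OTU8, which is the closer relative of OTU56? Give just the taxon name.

The MRCA of OTU56 and OTU8 subtends (OTU56,(OTU59,(((OTU21,OTU8),OTU12),(OTU55,OTU40)))) (7 taxa).
The MRCA of OTU56 and OTU20 subtends ((OTU56,(OTU59,(((OTU21,OTU8),OTU12),(OTU55,OTU40)))),(OTU20,OTU5)) (9 taxa).
The first is nested inside the second, so OTU56 shares a more recent common ancestor with OTU8.

OTU8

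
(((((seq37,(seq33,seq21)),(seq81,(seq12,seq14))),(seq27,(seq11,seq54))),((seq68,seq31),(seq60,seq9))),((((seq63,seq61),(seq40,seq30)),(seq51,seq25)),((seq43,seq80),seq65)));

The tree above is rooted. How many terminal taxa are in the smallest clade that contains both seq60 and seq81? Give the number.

The MRCA of seq60 and seq81 is the node subtending ((((seq37,(seq33,seq21)),(seq81,(seq12,seq14))),(seq27,(seq11,seq54))),((seq68,seq31),(seq60,seq9))).
That clade contains 13 terminal taxa: seq11, seq12, seq14, seq21, seq27, seq31, seq33, seq37, seq54, seq60, seq68, seq81, seq9.

13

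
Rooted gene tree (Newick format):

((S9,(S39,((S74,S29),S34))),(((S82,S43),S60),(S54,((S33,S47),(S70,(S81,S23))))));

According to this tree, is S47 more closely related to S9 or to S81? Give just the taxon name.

The MRCA of S47 and S81 subtends ((S33,S47),(S70,(S81,S23))) (5 taxa).
The MRCA of S47 and S9 is the root, subtending the entire tree (14 taxa).
The first is nested inside the second, so S47 shares a more recent common ancestor with S81.

S81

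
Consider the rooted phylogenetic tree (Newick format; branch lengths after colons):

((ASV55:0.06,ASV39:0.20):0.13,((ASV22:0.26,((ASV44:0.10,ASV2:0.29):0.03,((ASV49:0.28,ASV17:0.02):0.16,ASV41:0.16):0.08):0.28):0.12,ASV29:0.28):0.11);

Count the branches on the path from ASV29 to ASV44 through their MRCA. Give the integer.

The MRCA of ASV29 and ASV44 is the node subtending ((ASV22,((ASV44,ASV2),((ASV49,ASV17),ASV41))),ASV29).
From ASV29 up to that node: 1 branch. From ASV44 up to the same node: 4 branches. Total: 1 + 4 = 5.

5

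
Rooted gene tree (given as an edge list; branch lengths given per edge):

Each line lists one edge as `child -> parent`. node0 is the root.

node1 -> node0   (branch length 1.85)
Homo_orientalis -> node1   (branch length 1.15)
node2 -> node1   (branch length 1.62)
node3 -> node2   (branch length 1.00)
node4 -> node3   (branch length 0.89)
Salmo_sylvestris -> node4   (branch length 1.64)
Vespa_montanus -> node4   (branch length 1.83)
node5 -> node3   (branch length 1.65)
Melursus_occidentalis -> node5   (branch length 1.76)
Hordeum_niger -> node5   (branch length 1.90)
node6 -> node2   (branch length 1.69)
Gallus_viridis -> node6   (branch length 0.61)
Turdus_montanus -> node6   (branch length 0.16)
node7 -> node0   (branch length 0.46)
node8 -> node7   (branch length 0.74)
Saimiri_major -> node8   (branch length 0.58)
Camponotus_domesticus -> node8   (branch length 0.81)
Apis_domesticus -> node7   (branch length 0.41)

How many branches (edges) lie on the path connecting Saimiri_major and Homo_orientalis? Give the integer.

The MRCA of Saimiri_major and Homo_orientalis is the root of the tree.
From Saimiri_major up to that node: 3 branches. From Homo_orientalis up to the same node: 2 branches. Total: 3 + 2 = 5.

5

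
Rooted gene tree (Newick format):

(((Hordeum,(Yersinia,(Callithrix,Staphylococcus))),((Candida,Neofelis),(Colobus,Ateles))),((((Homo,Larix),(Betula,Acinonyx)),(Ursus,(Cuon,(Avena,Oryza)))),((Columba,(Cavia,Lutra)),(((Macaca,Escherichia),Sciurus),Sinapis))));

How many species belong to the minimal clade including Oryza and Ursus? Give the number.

The MRCA of Oryza and Ursus is the node subtending (Ursus,(Cuon,(Avena,Oryza))).
That clade contains 4 terminal taxa: Avena, Cuon, Oryza, Ursus.

4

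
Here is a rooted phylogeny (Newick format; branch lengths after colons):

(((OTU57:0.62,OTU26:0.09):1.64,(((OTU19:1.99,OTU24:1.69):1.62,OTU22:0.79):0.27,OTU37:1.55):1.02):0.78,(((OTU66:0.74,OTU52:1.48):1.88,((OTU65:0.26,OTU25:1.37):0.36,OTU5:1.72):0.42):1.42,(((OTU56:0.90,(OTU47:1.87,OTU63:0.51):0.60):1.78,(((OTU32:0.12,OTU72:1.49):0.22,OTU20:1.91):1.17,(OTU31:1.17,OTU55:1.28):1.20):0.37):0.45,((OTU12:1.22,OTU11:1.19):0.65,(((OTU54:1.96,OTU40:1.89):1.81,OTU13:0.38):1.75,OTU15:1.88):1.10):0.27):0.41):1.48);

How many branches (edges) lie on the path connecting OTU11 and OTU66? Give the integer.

The MRCA of OTU11 and OTU66 is the node subtending (((OTU66,OTU52),((OTU65,OTU25),OTU5)),(((OTU56,(OTU47,OTU63)),(((OTU32,OTU72),OTU20),(OTU31,OTU55))),((OTU12,OTU11),(((OTU54,OTU40),OTU13),OTU15)))).
From OTU11 up to that node: 4 branches. From OTU66 up to the same node: 3 branches. Total: 4 + 3 = 7.

7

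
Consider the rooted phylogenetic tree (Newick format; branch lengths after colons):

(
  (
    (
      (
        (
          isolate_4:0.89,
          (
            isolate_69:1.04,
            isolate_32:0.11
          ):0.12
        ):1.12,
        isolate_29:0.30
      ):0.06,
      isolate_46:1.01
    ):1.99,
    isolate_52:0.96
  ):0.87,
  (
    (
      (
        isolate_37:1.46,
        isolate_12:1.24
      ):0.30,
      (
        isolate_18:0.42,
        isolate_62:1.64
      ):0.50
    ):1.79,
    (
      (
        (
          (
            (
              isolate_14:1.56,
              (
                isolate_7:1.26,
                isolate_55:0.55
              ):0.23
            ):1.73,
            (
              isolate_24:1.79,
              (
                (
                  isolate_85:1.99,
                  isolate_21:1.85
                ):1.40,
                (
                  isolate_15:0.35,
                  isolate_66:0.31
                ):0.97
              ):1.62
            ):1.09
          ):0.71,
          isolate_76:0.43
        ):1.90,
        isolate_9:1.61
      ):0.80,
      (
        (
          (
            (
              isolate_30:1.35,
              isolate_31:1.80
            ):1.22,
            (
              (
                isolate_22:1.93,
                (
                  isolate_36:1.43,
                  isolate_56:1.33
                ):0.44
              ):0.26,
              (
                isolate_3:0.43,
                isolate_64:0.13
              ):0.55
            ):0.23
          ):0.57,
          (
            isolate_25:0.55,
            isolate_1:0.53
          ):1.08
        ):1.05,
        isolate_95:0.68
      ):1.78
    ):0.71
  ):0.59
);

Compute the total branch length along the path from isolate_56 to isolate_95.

The path runs isolate_56 → … → MRCA → … → isolate_95; the MRCA is the node subtending ((((isolate_30,isolate_31),((isolate_22,(isolate_36,isolate_56)),(isolate_3,isolate_64))),(isolate_25,isolate_1)),isolate_95).
Branch lengths along that path: 1.33 + 0.44 + 0.26 + 0.23 + 0.57 + 1.05 + 0.68 = 4.56.

4.56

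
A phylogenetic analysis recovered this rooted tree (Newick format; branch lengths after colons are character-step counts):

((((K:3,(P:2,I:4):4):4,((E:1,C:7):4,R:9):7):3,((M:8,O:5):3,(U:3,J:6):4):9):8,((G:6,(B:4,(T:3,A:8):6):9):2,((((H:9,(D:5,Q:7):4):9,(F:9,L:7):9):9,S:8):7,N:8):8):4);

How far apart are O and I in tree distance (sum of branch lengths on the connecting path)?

32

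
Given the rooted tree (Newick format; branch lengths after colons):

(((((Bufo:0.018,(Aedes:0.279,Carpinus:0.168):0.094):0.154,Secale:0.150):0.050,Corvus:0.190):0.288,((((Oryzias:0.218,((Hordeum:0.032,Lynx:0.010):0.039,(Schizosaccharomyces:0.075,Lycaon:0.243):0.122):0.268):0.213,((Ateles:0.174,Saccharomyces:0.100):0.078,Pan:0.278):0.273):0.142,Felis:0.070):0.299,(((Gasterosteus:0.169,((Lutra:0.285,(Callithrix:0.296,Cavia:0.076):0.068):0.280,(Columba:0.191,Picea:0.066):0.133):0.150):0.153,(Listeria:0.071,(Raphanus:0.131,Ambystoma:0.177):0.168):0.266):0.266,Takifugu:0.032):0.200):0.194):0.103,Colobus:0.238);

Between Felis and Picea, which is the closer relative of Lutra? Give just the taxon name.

Picea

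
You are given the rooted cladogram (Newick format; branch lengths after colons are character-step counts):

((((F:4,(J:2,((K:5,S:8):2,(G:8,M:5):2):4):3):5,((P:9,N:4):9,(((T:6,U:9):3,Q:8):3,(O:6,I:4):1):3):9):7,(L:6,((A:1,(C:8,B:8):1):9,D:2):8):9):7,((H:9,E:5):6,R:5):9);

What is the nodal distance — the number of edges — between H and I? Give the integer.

9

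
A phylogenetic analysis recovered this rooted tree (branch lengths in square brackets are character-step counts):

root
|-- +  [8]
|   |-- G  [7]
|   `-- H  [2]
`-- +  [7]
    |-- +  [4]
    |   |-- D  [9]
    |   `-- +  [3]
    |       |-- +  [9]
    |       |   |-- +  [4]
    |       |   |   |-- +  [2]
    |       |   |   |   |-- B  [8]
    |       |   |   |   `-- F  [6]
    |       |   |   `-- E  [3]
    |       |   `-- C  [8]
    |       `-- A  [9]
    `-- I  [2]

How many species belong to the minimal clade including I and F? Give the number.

7

The MRCA of I and F is the node subtending ((D,((((B,F),E),C),A)),I).
That clade contains 7 terminal taxa: A, B, C, D, E, F, I.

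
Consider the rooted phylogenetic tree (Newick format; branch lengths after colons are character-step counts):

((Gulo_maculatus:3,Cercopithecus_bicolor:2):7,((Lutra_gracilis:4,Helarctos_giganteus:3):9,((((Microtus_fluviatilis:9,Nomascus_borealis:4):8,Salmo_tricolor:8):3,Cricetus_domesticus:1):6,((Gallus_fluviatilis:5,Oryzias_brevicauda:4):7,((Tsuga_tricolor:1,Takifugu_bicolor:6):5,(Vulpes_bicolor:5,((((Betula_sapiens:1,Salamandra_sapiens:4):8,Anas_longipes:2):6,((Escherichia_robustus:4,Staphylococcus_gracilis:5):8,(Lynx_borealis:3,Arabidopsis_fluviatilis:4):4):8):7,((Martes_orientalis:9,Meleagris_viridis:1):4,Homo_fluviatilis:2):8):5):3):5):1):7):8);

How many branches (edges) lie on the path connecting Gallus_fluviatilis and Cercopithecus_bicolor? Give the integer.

The MRCA of Gallus_fluviatilis and Cercopithecus_bicolor is the root of the tree.
From Gallus_fluviatilis up to that node: 5 branches. From Cercopithecus_bicolor up to the same node: 2 branches. Total: 5 + 2 = 7.

7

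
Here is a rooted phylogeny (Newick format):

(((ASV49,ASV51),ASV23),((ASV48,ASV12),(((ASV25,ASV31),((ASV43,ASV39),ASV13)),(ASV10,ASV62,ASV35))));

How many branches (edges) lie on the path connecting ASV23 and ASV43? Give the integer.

The MRCA of ASV23 and ASV43 is the root of the tree.
From ASV23 up to that node: 2 branches. From ASV43 up to the same node: 6 branches. Total: 2 + 6 = 8.

8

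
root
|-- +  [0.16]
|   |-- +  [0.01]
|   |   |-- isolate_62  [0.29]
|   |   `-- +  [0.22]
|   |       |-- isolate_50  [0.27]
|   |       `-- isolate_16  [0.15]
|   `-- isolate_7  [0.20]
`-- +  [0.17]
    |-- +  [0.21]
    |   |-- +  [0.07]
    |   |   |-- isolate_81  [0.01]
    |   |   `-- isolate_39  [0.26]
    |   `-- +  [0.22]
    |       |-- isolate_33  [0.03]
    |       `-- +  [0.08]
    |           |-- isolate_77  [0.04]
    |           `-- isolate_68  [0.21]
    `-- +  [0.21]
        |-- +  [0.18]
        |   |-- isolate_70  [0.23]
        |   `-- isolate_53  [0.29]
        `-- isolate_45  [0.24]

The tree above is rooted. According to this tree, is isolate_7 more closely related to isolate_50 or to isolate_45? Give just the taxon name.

The MRCA of isolate_7 and isolate_50 subtends ((isolate_62,(isolate_50,isolate_16)),isolate_7) (4 taxa).
The MRCA of isolate_7 and isolate_45 is the root, subtending the entire tree (12 taxa).
The first is nested inside the second, so isolate_7 shares a more recent common ancestor with isolate_50.

isolate_50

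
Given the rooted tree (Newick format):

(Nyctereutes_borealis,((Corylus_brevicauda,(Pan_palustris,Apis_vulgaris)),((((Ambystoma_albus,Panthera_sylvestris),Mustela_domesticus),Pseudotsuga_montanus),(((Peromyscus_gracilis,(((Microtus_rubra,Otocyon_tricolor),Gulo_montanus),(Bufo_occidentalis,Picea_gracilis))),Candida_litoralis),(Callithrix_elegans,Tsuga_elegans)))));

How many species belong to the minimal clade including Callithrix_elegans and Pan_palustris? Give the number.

16

The MRCA of Callithrix_elegans and Pan_palustris is the node subtending ((Corylus_brevicauda,(Pan_palustris,Apis_vulgaris)),((((Ambystoma_albus,Panthera_sylvestris),Mustela_domesticus),Pseudotsuga_montanus),(((Peromyscus_gracilis,(((Microtus_rubra,Otocyon_tricolor),Gulo_montanus),(Bufo_occidentalis,Picea_gracilis))),Candida_litoralis),(Callithrix_elegans,Tsuga_elegans)))).
That clade contains 16 terminal taxa: Ambystoma_albus, Apis_vulgaris, Bufo_occidentalis, Callithrix_elegans, Candida_litoralis, Corylus_brevicauda, Gulo_montanus, Microtus_rubra, Mustela_domesticus, Otocyon_tricolor, Pan_palustris, Panthera_sylvestris, Peromyscus_gracilis, Picea_gracilis, Pseudotsuga_montanus, Tsuga_elegans.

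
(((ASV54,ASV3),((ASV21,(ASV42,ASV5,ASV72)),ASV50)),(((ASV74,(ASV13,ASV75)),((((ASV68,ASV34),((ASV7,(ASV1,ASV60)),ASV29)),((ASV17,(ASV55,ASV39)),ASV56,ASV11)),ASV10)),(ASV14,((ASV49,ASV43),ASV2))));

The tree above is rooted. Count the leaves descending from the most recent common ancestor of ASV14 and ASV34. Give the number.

The MRCA of ASV14 and ASV34 is the node subtending (((ASV74,(ASV13,ASV75)),((((ASV68,ASV34),((ASV7,(ASV1,ASV60)),ASV29)),((ASV17,(ASV55,ASV39)),ASV56,ASV11)),ASV10)),(ASV14,((ASV49,ASV43),ASV2))).
That clade contains 19 terminal taxa: ASV1, ASV10, ASV11, ASV13, ASV14, ASV17, ASV2, ASV29, ASV34, ASV39, ASV43, ASV49, ASV55, ASV56, ASV60, ASV68, ASV7, ASV74, ASV75.

19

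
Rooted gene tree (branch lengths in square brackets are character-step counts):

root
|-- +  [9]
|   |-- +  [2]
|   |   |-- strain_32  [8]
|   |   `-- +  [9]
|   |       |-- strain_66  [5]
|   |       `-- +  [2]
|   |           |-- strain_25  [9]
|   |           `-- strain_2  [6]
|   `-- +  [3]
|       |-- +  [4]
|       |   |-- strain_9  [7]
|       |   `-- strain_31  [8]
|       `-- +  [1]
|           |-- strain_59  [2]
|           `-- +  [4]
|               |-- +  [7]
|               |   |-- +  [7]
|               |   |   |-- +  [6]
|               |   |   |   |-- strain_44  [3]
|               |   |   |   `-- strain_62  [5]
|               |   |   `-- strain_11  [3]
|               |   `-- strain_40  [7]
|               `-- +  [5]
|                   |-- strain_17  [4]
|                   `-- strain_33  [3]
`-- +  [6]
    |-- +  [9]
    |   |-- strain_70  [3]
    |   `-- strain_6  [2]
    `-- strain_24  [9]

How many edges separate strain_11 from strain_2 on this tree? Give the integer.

The MRCA of strain_11 and strain_2 is the node subtending ((strain_32,(strain_66,(strain_25,strain_2))),((strain_9,strain_31),(strain_59,((((strain_44,strain_62),strain_11),strain_40),(strain_17,strain_33))))).
From strain_11 up to that node: 6 branches. From strain_2 up to the same node: 4 branches. Total: 6 + 4 = 10.

10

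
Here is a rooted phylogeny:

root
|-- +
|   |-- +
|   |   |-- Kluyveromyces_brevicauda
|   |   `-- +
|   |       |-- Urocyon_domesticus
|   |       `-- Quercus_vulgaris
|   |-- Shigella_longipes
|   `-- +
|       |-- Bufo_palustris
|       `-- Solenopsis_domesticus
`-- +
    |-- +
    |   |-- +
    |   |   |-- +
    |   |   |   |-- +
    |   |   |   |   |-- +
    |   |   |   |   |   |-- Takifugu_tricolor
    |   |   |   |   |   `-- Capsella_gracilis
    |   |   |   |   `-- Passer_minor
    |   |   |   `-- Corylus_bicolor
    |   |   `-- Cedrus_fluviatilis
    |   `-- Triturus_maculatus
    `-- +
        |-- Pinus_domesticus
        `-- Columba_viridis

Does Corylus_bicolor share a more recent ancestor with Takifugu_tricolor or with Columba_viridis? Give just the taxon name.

Takifugu_tricolor

The MRCA of Corylus_bicolor and Takifugu_tricolor subtends (((Takifugu_tricolor,Capsella_gracilis),Passer_minor),Corylus_bicolor) (4 taxa).
The MRCA of Corylus_bicolor and Columba_viridis subtends ((((((Takifugu_tricolor,Capsella_gracilis),Passer_minor),Corylus_bicolor),Cedrus_fluviatilis),Triturus_maculatus),(Pinus_domesticus,Columba_viridis)) (8 taxa).
The first is nested inside the second, so Corylus_bicolor shares a more recent common ancestor with Takifugu_tricolor.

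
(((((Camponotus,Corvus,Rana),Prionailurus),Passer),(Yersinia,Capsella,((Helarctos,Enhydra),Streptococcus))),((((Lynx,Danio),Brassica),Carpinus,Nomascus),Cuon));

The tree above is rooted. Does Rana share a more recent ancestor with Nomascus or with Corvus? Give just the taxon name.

The MRCA of Rana and Corvus subtends (Camponotus,Corvus,Rana) (3 taxa).
The MRCA of Rana and Nomascus is the root, subtending the entire tree (16 taxa).
The first is nested inside the second, so Rana shares a more recent common ancestor with Corvus.

Corvus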